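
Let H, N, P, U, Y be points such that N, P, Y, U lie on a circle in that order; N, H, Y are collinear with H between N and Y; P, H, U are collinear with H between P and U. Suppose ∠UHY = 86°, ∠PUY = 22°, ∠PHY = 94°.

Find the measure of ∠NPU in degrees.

∠NPU = 72°

1. ∠NHP = 86°  [vertical angles at H]
2. ∠PNY = 22°  [same arc PY]
3. ∠NPU = 72°  [△NHP]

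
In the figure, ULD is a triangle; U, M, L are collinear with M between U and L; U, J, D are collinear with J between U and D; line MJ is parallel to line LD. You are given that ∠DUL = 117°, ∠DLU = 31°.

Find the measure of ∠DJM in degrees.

1. ∠LDU = 32°  [△ULD]
2. ∠MJU = 32°  [MJ∥LD, corresponding at J]
3. ∠DJM = 148°  [linear pair at J on UD]

∠DJM = 148°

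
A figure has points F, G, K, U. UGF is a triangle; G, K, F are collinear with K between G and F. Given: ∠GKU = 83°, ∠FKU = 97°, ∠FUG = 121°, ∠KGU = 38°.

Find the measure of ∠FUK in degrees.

∠FUK = 62°

1. ∠FGU = 38°  [K on ray GF]
2. ∠GFU = 21°  [△UGF]
3. ∠KFU = 21°  [K on ray FG]
4. ∠FUK = 62°  [△UKF]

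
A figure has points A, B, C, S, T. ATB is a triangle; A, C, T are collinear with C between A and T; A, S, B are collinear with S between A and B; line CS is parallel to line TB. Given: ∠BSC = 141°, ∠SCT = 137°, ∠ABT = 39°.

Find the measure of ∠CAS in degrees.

1. ∠ASC = 39°  [linear pair at S on AB]
2. ∠ACS = 43°  [linear pair at C on AT]
3. ∠CAS = 98°  [△ACS]

∠CAS = 98°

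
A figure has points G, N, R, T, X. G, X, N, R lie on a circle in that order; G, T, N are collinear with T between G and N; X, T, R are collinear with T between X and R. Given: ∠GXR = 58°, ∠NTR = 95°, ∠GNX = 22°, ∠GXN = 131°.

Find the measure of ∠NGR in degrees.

∠NGR = 73°

1. ∠GNR = 58°  [same arc GR]
2. ∠GRN = 49°  [cyclic GXNR, opposite ∠X+∠R]
3. ∠NGR = 73°  [△GNR]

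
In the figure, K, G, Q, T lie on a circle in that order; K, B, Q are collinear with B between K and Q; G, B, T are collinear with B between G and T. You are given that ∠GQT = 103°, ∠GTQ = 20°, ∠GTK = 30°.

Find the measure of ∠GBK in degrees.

∠GBK = 87°

1. ∠GKT = 77°  [cyclic KGQT, opposite ∠K+∠Q]
2. ∠GKQ = 20°  [same arc GQ]
3. ∠KGT = 73°  [△KGT]
4. ∠GBK = 87°  [△KBG]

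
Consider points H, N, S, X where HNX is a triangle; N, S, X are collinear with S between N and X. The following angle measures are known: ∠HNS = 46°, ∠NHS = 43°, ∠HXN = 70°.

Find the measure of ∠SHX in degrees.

∠SHX = 21°

1. ∠HSN = 91°  [△HNS]
2. ∠HXS = 70°  [S on ray XN]
3. ∠HSX = 89°  [linear pair at S on NX]
4. ∠SHX = 21°  [△HSX]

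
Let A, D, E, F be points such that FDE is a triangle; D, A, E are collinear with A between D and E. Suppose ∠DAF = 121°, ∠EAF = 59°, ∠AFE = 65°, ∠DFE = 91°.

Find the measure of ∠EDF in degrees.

∠EDF = 33°

1. ∠AEF = 56°  [△FAE]
2. ∠DEF = 56°  [A on ray ED]
3. ∠EDF = 33°  [△FDE]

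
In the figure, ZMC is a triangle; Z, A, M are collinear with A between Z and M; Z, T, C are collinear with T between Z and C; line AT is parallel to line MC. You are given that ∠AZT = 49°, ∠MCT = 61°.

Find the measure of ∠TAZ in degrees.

∠TAZ = 70°

1. ∠CZM = 49°  [A on ZM, T on ZC]
2. ∠MCZ = 61°  [T on ray CZ]
3. ∠CMZ = 70°  [△ZMC]
4. ∠TAZ = 70°  [AT∥MC, corresponding at A]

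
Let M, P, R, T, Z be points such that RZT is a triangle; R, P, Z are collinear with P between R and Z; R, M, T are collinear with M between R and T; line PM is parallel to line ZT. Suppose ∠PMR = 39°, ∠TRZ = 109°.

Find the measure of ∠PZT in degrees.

1. ∠RTZ = 39°  [PM∥ZT, corresponding at M]
2. ∠RZT = 32°  [△RZT]
3. ∠PZT = 32°  [P on ray ZR]

∠PZT = 32°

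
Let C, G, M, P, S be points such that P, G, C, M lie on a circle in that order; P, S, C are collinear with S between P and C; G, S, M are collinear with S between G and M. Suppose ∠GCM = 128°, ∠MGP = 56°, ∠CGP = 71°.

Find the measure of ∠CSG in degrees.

1. ∠GPM = 52°  [cyclic PGCM, opposite ∠P+∠C]
2. ∠MCP = 56°  [same arc PM]
3. ∠GMP = 72°  [△PGM]
4. ∠CMP = 109°  [cyclic PGCM, opposite ∠G+∠M]
5. ∠CPM = 15°  [△PCM]
6. ∠GCP = 72°  [same arc PG]
7. ∠CGM = 15°  [same arc CM]
8. ∠CSG = 93°  [△GSC]

∠CSG = 93°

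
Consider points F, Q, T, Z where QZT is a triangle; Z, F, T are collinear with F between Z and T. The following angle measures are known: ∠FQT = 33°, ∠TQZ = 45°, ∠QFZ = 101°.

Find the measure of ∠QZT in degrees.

∠QZT = 67°

1. ∠QFT = 79°  [linear pair at F on ZT]
2. ∠FTQ = 68°  [△QFT]
3. ∠QTZ = 68°  [F on ray TZ]
4. ∠QZT = 67°  [△QZT]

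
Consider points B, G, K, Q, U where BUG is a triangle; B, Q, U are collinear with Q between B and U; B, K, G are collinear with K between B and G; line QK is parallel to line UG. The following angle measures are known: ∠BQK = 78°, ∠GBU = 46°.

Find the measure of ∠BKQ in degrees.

1. ∠BUG = 78°  [QK∥UG, corresponding at Q]
2. ∠BGU = 56°  [△BUG]
3. ∠BKQ = 56°  [QK∥UG, corresponding at K]

∠BKQ = 56°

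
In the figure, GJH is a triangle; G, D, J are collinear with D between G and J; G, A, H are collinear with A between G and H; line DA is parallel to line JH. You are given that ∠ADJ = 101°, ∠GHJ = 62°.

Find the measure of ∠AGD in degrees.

1. ∠ADG = 79°  [linear pair at D on GJ]
2. ∠DAG = 62°  [DA∥JH, corresponding at A]
3. ∠AGD = 39°  [△GDA]

∠AGD = 39°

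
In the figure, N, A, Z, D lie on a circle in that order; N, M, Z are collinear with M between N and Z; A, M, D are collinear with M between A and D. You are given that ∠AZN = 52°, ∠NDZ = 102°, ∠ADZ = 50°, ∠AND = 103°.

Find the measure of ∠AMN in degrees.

∠AMN = 105°

1. ∠ADN = 52°  [same arc NA]
2. ∠ANZ = 50°  [same arc AZ]
3. ∠DAN = 25°  [△NAD]
4. ∠AMN = 105°  [△NMA]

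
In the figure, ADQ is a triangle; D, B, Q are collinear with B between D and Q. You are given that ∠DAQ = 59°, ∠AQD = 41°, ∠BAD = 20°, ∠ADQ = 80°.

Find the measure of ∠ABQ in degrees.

∠ABQ = 100°

1. ∠ADB = 80°  [B on ray DQ]
2. ∠ABD = 80°  [△ADB]
3. ∠ABQ = 100°  [linear pair at B on DQ]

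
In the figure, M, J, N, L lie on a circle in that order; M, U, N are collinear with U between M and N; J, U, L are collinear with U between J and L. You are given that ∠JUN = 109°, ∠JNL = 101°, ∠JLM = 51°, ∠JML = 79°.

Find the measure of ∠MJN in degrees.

1. ∠JUM = 71°  [linear pair at U on MN]
2. ∠JNM = 51°  [same arc MJ]
3. ∠LJM = 50°  [△MJL]
4. ∠JMN = 59°  [△MUJ]
5. ∠MJN = 70°  [△MJN]

∠MJN = 70°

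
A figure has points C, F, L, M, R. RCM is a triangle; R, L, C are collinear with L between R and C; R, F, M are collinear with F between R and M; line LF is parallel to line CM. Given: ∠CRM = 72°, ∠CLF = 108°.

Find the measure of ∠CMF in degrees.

1. ∠FRL = 72°  [L on RC, F on RM]
2. ∠FLR = 72°  [linear pair at L on RC]
3. ∠LFR = 36°  [△RLF]
4. ∠LFM = 144°  [linear pair at F on RM]
5. ∠CMF = 36°  [LF∥CM, co-interior at M–F]

∠CMF = 36°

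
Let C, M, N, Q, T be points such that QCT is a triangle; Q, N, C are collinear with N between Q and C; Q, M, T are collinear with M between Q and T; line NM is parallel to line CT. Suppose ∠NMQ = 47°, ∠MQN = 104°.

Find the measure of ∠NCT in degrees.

∠NCT = 29°

1. ∠MNQ = 29°  [△QNM]
2. ∠CNM = 151°  [linear pair at N on QC]
3. ∠NCT = 29°  [NM∥CT, co-interior at C–N]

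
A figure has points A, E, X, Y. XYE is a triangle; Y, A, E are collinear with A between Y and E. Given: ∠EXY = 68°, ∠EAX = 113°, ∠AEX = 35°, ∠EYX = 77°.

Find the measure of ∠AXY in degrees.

1. ∠XAY = 67°  [linear pair at A on YE]
2. ∠AYX = 77°  [A on ray YE]
3. ∠AXY = 36°  [△XYA]

∠AXY = 36°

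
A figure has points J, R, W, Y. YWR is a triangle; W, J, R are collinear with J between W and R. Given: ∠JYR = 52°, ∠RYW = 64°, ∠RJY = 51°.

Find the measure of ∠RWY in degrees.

∠RWY = 39°

1. ∠JRY = 77°  [△YJR]
2. ∠WRY = 77°  [J on ray RW]
3. ∠RWY = 39°  [△YWR]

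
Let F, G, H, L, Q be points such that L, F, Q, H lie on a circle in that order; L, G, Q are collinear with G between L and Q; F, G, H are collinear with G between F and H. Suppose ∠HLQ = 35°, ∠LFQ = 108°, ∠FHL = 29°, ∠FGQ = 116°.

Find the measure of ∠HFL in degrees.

∠HFL = 73°

1. ∠FQL = 29°  [same arc LF]
2. ∠FGL = 64°  [linear pair at G on LQ]
3. ∠FLQ = 43°  [△LFQ]
4. ∠HFL = 73°  [△LGF]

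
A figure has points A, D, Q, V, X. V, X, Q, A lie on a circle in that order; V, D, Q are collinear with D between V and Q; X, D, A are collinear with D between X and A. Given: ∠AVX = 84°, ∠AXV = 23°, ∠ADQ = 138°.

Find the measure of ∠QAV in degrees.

∠QAV = 92°

1. ∠VAX = 73°  [△VXA]
2. ∠AQV = 23°  [same arc VA]
3. ∠ADV = 42°  [linear pair at D on VQ]
4. ∠AVQ = 65°  [△VDA]
5. ∠QAV = 92°  [△VQA]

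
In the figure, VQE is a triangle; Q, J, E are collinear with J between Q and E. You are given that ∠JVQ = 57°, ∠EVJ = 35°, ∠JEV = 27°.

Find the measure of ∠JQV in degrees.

1. ∠EJV = 118°  [△VJE]
2. ∠QJV = 62°  [linear pair at J on QE]
3. ∠JQV = 61°  [△VQJ]

∠JQV = 61°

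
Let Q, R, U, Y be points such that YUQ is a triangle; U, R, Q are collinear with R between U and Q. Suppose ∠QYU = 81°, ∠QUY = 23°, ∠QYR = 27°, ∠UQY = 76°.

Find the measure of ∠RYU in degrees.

∠RYU = 54°

1. ∠RUY = 23°  [R on ray UQ]
2. ∠RQY = 76°  [R on ray QU]
3. ∠QRY = 77°  [△YRQ]
4. ∠URY = 103°  [linear pair at R on UQ]
5. ∠RYU = 54°  [△YUR]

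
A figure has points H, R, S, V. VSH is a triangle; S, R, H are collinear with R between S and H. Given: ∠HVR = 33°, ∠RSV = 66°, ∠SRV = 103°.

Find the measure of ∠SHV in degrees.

∠SHV = 70°

1. ∠HRV = 77°  [linear pair at R on SH]
2. ∠RHV = 70°  [△VRH]
3. ∠SHV = 70°  [R on ray HS]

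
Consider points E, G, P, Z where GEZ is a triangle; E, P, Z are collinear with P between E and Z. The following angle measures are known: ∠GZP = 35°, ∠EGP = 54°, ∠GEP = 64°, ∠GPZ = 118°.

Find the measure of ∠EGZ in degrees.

1. ∠EZG = 35°  [P on ray ZE]
2. ∠GEZ = 64°  [P on ray EZ]
3. ∠EGZ = 81°  [△GEZ]

∠EGZ = 81°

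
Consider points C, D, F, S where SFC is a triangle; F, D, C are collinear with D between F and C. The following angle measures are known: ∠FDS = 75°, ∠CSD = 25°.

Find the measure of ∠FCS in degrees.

∠FCS = 50°

1. ∠CDS = 105°  [linear pair at D on FC]
2. ∠DCS = 50°  [△SDC]
3. ∠FCS = 50°  [D on ray CF]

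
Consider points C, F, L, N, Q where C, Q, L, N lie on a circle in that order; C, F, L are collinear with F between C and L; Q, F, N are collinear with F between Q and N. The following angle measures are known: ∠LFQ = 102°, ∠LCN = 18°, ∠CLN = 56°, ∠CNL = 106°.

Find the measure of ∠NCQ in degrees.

∠NCQ = 64°

1. ∠CFN = 102°  [vertical angles at F]
2. ∠CNQ = 60°  [△CFN]
3. ∠CQN = 56°  [same arc CN]
4. ∠NCQ = 64°  [△CQN]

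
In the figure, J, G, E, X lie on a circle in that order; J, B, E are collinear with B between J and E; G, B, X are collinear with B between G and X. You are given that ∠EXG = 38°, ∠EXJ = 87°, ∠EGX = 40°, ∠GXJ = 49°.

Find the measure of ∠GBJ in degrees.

∠GBJ = 89°

1. ∠GEJ = 49°  [same arc JG]
2. ∠EBG = 91°  [△GBE]
3. ∠GBJ = 89°  [linear pair at B on JE]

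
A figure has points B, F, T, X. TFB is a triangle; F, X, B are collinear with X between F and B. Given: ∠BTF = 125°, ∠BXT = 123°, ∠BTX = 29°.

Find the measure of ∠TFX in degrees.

1. ∠TBX = 28°  [△TXB]
2. ∠FBT = 28°  [X on ray BF]
3. ∠BFT = 27°  [△TFB]
4. ∠TFX = 27°  [X on ray FB]

∠TFX = 27°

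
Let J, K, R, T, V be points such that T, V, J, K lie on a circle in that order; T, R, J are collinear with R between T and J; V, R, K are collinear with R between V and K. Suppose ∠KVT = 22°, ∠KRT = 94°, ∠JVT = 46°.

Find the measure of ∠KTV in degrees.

∠KTV = 96°

1. ∠KJT = 22°  [same arc TK]
2. ∠JKT = 134°  [cyclic TVJK, opposite ∠V+∠K]
3. ∠JTK = 24°  [△TJK]
4. ∠TKV = 62°  [△TRK]
5. ∠KTV = 96°  [△TVK]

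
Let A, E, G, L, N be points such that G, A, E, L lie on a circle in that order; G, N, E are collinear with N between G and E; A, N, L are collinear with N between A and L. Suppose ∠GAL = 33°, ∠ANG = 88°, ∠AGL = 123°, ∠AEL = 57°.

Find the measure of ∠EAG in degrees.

1. ∠ALG = 24°  [△GAL]
2. ∠AGE = 59°  [△GNA]
3. ∠AEG = 24°  [same arc GA]
4. ∠EAG = 97°  [△GAE]

∠EAG = 97°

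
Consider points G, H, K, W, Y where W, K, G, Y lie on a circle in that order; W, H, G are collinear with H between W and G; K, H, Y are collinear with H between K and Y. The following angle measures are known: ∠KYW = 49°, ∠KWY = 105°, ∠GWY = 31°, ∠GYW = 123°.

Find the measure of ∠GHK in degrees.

∠GHK = 100°

1. ∠KGW = 49°  [same arc WK]
2. ∠GKY = 31°  [same arc GY]
3. ∠GHK = 100°  [△KHG]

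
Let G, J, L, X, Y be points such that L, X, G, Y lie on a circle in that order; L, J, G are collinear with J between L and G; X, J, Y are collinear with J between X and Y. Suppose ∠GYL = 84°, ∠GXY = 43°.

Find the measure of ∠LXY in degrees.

∠LXY = 53°

1. ∠GLY = 43°  [same arc GY]
2. ∠LGY = 53°  [△LGY]
3. ∠LXY = 53°  [same arc LY]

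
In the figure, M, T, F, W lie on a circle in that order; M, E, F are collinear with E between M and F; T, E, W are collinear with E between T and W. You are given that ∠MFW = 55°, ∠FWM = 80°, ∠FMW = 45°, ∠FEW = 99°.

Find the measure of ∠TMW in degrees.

1. ∠FWT = 26°  [△FEW]
2. ∠FTW = 45°  [same arc FW]
3. ∠TFW = 109°  [△TFW]
4. ∠TMW = 71°  [cyclic MTFW, opposite ∠M+∠F]

∠TMW = 71°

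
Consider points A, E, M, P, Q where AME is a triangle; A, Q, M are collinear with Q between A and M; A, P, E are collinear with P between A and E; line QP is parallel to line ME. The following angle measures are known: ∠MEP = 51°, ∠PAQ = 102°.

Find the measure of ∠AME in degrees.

1. ∠AEM = 51°  [P on ray EA]
2. ∠EAM = 102°  [Q on AM, P on AE]
3. ∠AME = 27°  [△AME]

∠AME = 27°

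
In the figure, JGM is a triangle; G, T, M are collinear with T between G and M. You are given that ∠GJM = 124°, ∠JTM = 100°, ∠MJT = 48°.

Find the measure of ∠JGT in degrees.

1. ∠JMT = 32°  [△JTM]
2. ∠GMJ = 32°  [T on ray MG]
3. ∠JGM = 24°  [△JGM]
4. ∠JGT = 24°  [T on ray GM]

∠JGT = 24°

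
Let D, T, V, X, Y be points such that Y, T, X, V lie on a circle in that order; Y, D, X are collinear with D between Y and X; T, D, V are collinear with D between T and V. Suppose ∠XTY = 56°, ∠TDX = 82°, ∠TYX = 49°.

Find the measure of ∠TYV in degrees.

1. ∠TXY = 75°  [△YTX]
2. ∠TDY = 98°  [linear pair at D on YX]
3. ∠VTY = 33°  [△YDT]
4. ∠TVY = 75°  [same arc YT]
5. ∠TYV = 72°  [△YTV]

∠TYV = 72°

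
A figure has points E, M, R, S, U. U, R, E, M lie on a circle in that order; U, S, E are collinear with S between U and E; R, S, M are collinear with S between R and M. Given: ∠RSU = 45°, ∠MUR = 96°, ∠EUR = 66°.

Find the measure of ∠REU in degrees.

1. ∠MRU = 69°  [△USR]
2. ∠RMU = 15°  [△URM]
3. ∠REU = 15°  [same arc UR]

∠REU = 15°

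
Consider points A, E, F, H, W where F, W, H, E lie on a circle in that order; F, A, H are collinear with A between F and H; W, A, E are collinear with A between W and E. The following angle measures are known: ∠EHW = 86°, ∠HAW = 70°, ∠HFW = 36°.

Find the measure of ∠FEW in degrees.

1. ∠EFW = 94°  [cyclic FWHE, opposite ∠F+∠H]
2. ∠FAW = 110°  [linear pair at A on FH]
3. ∠EWF = 34°  [△FAW]
4. ∠FEW = 52°  [△FWE]

∠FEW = 52°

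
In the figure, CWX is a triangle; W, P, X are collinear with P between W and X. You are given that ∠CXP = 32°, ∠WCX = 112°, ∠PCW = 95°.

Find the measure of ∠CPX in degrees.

∠CPX = 131°

1. ∠CXW = 32°  [P on ray XW]
2. ∠CWX = 36°  [△CWX]
3. ∠CWP = 36°  [P on ray WX]
4. ∠CPW = 49°  [△CWP]
5. ∠CPX = 131°  [linear pair at P on WX]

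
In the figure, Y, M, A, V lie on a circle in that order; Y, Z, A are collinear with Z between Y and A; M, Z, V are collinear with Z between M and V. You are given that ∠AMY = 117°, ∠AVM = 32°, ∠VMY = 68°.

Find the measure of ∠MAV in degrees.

1. ∠AVY = 63°  [cyclic YMAV, opposite ∠M+∠V]
2. ∠VAY = 68°  [same arc YV]
3. ∠AYV = 49°  [△YAV]
4. ∠AMV = 49°  [same arc AV]
5. ∠MAV = 99°  [△MAV]

∠MAV = 99°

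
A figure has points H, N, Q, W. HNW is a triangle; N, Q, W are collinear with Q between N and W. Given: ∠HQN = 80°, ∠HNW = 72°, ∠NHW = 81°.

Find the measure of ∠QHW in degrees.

1. ∠HQW = 100°  [linear pair at Q on NW]
2. ∠HWN = 27°  [△HNW]
3. ∠HWQ = 27°  [Q on ray WN]
4. ∠QHW = 53°  [△HQW]

∠QHW = 53°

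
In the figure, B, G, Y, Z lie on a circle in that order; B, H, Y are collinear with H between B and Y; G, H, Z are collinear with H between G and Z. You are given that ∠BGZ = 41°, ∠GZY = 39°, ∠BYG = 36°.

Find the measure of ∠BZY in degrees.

1. ∠GBY = 39°  [same arc GY]
2. ∠BGY = 105°  [△BGY]
3. ∠BZY = 75°  [cyclic BGYZ, opposite ∠G+∠Z]

∠BZY = 75°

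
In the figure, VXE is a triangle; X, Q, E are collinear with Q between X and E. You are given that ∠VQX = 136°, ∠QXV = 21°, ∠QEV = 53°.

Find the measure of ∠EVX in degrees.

1. ∠EXV = 21°  [Q on ray XE]
2. ∠VEX = 53°  [Q on ray EX]
3. ∠EVX = 106°  [△VXE]

∠EVX = 106°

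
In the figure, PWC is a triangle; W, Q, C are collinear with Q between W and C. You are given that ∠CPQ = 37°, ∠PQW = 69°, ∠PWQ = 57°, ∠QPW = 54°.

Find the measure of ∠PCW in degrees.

1. ∠CQP = 111°  [linear pair at Q on WC]
2. ∠PCQ = 32°  [△PQC]
3. ∠PCW = 32°  [Q on ray CW]

∠PCW = 32°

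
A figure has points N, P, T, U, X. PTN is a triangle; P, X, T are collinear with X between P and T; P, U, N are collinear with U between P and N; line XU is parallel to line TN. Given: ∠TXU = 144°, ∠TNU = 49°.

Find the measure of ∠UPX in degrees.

∠UPX = 95°

1. ∠PXU = 36°  [linear pair at X on PT]
2. ∠PNT = 49°  [U on ray NP]
3. ∠NTP = 36°  [XU∥TN, corresponding at X]
4. ∠NPT = 95°  [△PTN]
5. ∠UPX = 95°  [X on PT, U on PN]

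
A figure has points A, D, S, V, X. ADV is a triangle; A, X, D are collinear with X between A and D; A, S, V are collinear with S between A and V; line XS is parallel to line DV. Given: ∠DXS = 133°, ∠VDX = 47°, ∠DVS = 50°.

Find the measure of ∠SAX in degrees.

∠SAX = 83°

1. ∠ADV = 47°  [X on ray DA]
2. ∠AVD = 50°  [S on ray VA]
3. ∠DAV = 83°  [△ADV]
4. ∠SAX = 83°  [X on AD, S on AV]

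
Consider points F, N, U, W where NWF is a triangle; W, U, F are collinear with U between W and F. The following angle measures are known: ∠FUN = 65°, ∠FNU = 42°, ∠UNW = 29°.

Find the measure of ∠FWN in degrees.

1. ∠NUW = 115°  [linear pair at U on WF]
2. ∠NWU = 36°  [△NWU]
3. ∠FWN = 36°  [U on ray WF]

∠FWN = 36°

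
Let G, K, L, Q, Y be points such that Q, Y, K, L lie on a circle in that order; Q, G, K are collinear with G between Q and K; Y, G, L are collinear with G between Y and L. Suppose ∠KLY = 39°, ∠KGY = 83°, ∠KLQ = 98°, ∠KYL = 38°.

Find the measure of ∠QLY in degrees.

1. ∠LGQ = 83°  [vertical angles at G]
2. ∠KQL = 38°  [same arc KL]
3. ∠QLY = 59°  [△QGL]

∠QLY = 59°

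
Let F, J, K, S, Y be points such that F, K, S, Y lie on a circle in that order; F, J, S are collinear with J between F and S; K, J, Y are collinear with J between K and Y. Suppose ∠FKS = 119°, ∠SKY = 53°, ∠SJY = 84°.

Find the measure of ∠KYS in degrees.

∠KYS = 30°

1. ∠FYS = 61°  [cyclic FKSY, opposite ∠K+∠Y]
2. ∠SFY = 53°  [same arc SY]
3. ∠FSY = 66°  [△FSY]
4. ∠KYS = 30°  [△SJY]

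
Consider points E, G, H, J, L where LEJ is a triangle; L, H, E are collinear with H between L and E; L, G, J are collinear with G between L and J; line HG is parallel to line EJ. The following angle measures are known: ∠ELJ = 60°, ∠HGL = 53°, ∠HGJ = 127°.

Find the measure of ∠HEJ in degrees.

1. ∠GLH = 60°  [H on LE, G on LJ]
2. ∠GHL = 67°  [△LHG]
3. ∠EHG = 113°  [linear pair at H on LE]
4. ∠HEJ = 67°  [HG∥EJ, co-interior at E–H]

∠HEJ = 67°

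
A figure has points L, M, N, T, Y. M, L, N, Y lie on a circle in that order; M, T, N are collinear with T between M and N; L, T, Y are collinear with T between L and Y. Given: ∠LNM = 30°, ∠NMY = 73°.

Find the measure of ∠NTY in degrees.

∠NTY = 103°

1. ∠LYM = 30°  [same arc ML]
2. ∠MTY = 77°  [△MTY]
3. ∠NTY = 103°  [linear pair at T on MN]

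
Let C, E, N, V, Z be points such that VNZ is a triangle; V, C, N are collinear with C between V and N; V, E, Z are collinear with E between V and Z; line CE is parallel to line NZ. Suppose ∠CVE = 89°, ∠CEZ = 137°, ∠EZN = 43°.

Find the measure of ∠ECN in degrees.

1. ∠CEV = 43°  [linear pair at E on VZ]
2. ∠ECV = 48°  [△VCE]
3. ∠ECN = 132°  [linear pair at C on VN]

∠ECN = 132°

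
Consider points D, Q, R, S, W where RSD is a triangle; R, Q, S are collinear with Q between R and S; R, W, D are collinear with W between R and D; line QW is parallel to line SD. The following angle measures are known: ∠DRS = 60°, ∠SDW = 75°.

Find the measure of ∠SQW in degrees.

∠SQW = 135°

1. ∠RDS = 75°  [W on ray DR]
2. ∠DSR = 45°  [△RSD]
3. ∠RQW = 45°  [QW∥SD, corresponding at Q]
4. ∠SQW = 135°  [linear pair at Q on RS]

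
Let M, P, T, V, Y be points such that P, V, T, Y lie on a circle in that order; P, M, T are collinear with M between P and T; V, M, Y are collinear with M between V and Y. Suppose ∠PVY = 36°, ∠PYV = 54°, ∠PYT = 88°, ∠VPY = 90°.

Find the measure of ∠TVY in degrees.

∠TVY = 56°

1. ∠PTY = 36°  [same arc PY]
2. ∠TPY = 56°  [△PTY]
3. ∠TVY = 56°  [same arc TY]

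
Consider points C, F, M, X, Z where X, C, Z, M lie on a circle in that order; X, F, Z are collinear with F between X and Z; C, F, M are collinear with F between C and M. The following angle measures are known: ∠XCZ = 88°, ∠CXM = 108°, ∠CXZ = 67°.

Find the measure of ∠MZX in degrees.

∠MZX = 47°

1. ∠CZX = 25°  [△XCZ]
2. ∠CMX = 25°  [same arc XC]
3. ∠MCX = 47°  [△XCM]
4. ∠MZX = 47°  [same arc XM]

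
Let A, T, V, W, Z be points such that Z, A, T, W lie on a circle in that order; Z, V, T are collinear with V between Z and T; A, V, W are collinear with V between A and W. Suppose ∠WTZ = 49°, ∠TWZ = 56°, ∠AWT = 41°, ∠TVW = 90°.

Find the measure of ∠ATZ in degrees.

∠ATZ = 15°

1. ∠TAZ = 124°  [cyclic ZATW, opposite ∠A+∠W]
2. ∠AZT = 41°  [same arc AT]
3. ∠ATZ = 15°  [△ZAT]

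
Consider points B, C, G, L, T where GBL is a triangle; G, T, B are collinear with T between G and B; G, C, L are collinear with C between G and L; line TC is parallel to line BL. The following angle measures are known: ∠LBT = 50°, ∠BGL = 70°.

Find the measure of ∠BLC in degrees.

1. ∠GBL = 50°  [T on ray BG]
2. ∠BLG = 60°  [△GBL]
3. ∠BLC = 60°  [C on ray LG]

∠BLC = 60°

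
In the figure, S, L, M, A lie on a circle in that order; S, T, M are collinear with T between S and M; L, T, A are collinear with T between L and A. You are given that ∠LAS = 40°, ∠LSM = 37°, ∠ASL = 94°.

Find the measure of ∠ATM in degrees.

∠ATM = 97°

1. ∠ALS = 46°  [△SLA]
2. ∠LAM = 37°  [same arc LM]
3. ∠AMS = 46°  [same arc SA]
4. ∠ATM = 97°  [△MTA]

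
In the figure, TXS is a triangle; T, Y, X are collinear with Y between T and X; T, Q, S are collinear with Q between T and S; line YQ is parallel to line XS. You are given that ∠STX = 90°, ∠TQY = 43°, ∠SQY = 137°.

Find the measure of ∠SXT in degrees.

∠SXT = 47°

1. ∠QTY = 90°  [Y on TX, Q on TS]
2. ∠QYT = 47°  [△TYQ]
3. ∠SXT = 47°  [YQ∥XS, corresponding at Y]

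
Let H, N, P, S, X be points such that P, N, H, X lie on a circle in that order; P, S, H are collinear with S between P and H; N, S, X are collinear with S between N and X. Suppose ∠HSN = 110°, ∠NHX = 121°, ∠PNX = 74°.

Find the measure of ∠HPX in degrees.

1. ∠PSX = 110°  [vertical angles at S]
2. ∠NPX = 59°  [cyclic PNHX, opposite ∠P+∠H]
3. ∠NXP = 47°  [△PNX]
4. ∠HPX = 23°  [△PSX]

∠HPX = 23°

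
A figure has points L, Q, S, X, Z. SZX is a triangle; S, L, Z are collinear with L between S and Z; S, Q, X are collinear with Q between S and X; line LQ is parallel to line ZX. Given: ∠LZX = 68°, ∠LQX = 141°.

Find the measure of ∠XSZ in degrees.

1. ∠SZX = 68°  [L on ray ZS]
2. ∠LQS = 39°  [linear pair at Q on SX]
3. ∠QLS = 68°  [LQ∥ZX, corresponding at L]
4. ∠LSQ = 73°  [△SLQ]
5. ∠XSZ = 73°  [L on SZ, Q on SX]

∠XSZ = 73°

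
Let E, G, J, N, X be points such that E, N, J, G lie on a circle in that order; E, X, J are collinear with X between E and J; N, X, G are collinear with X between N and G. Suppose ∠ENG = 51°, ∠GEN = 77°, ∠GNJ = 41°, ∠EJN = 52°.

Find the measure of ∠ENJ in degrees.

∠ENJ = 92°

1. ∠EJG = 51°  [same arc EG]
2. ∠GEJ = 41°  [same arc JG]
3. ∠EGJ = 88°  [△EJG]
4. ∠ENJ = 92°  [cyclic ENJG, opposite ∠N+∠G]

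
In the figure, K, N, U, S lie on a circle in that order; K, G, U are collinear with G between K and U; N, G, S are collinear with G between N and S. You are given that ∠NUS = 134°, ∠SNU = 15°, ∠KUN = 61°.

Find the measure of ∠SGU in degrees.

1. ∠SKU = 15°  [same arc US]
2. ∠KSN = 61°  [same arc KN]
3. ∠KGS = 104°  [△KGS]
4. ∠SGU = 76°  [linear pair at G on KU]

∠SGU = 76°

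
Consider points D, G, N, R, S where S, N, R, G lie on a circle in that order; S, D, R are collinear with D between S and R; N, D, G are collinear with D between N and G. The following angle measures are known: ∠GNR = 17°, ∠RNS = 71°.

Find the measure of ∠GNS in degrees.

∠GNS = 54°

1. ∠GSR = 17°  [same arc RG]
2. ∠RGS = 109°  [cyclic SNRG, opposite ∠N+∠G]
3. ∠GRS = 54°  [△SRG]
4. ∠GNS = 54°  [same arc SG]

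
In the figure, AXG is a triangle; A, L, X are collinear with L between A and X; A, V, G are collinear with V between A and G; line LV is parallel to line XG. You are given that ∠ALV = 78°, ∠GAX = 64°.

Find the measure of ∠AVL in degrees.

1. ∠AXG = 78°  [LV∥XG, corresponding at L]
2. ∠AGX = 38°  [△AXG]
3. ∠AVL = 38°  [LV∥XG, corresponding at V]

∠AVL = 38°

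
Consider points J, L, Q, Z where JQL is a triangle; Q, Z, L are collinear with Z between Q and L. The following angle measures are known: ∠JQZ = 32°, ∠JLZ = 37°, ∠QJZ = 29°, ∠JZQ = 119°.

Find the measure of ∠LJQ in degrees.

1. ∠JQL = 32°  [Z on ray QL]
2. ∠JLQ = 37°  [Z on ray LQ]
3. ∠LJQ = 111°  [△JQL]

∠LJQ = 111°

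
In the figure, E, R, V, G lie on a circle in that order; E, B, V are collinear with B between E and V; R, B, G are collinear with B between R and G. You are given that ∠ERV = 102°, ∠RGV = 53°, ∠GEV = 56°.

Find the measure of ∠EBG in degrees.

1. ∠REV = 53°  [same arc RV]
2. ∠GRV = 56°  [same arc VG]
3. ∠EVR = 25°  [△ERV]
4. ∠RBV = 99°  [△RBV]
5. ∠EBG = 99°  [vertical angles at B]

∠EBG = 99°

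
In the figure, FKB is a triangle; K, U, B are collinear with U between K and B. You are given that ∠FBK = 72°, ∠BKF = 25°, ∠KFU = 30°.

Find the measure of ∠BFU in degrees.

∠BFU = 53°

1. ∠FBU = 72°  [U on ray BK]
2. ∠FKU = 25°  [U on ray KB]
3. ∠FUK = 125°  [△FKU]
4. ∠BUF = 55°  [linear pair at U on KB]
5. ∠BFU = 53°  [△FUB]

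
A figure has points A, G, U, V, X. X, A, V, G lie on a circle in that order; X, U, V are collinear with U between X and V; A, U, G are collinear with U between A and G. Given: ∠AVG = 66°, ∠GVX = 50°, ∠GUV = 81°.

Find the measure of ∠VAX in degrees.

∠VAX = 115°

1. ∠AXG = 114°  [cyclic XAVG, opposite ∠X+∠V]
2. ∠GAX = 50°  [same arc XG]
3. ∠AUX = 81°  [vertical angles at U]
4. ∠AGX = 16°  [△XAG]
5. ∠AXV = 49°  [△XUA]
6. ∠AVX = 16°  [same arc XA]
7. ∠VAX = 115°  [△XAV]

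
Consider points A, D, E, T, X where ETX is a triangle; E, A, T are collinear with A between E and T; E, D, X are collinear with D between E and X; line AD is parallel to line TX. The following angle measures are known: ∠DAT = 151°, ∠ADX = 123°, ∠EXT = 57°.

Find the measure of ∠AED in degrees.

1. ∠DAE = 29°  [linear pair at A on ET]
2. ∠ADE = 57°  [linear pair at D on EX]
3. ∠AED = 94°  [△EAD]

∠AED = 94°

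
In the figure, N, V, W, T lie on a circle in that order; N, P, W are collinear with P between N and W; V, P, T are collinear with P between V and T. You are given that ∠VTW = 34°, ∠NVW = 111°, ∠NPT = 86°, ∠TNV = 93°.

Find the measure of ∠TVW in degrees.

1. ∠VNW = 34°  [same arc VW]
2. ∠NWV = 35°  [△NVW]
3. ∠VPW = 86°  [vertical angles at P]
4. ∠TVW = 59°  [△VPW]

∠TVW = 59°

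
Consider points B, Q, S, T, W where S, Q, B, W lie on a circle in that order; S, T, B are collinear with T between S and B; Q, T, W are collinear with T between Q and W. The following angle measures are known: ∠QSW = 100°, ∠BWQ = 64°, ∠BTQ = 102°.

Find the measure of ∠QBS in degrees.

∠QBS = 42°

1. ∠QBW = 80°  [cyclic SQBW, opposite ∠S+∠B]
2. ∠BQW = 36°  [△QBW]
3. ∠QBS = 42°  [△QTB]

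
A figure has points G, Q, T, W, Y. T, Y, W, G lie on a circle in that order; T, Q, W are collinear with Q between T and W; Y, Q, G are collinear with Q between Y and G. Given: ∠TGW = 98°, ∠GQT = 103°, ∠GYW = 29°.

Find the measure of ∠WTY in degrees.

∠WTY = 50°

1. ∠TYW = 82°  [cyclic TYWG, opposite ∠Y+∠G]
2. ∠WQY = 103°  [vertical angles at Q]
3. ∠TWY = 48°  [△YQW]
4. ∠WTY = 50°  [△TYW]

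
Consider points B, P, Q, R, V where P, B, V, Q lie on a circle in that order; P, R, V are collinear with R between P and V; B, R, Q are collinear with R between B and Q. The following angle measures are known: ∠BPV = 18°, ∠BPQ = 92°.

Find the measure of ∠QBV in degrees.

1. ∠BQV = 18°  [same arc BV]
2. ∠BVQ = 88°  [cyclic PBVQ, opposite ∠P+∠V]
3. ∠QBV = 74°  [△BVQ]

∠QBV = 74°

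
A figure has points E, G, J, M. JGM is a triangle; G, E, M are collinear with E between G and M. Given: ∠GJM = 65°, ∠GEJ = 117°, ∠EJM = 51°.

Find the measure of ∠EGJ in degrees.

1. ∠JEM = 63°  [linear pair at E on GM]
2. ∠EMJ = 66°  [△JEM]
3. ∠GMJ = 66°  [E on ray MG]
4. ∠JGM = 49°  [△JGM]
5. ∠EGJ = 49°  [E on ray GM]

∠EGJ = 49°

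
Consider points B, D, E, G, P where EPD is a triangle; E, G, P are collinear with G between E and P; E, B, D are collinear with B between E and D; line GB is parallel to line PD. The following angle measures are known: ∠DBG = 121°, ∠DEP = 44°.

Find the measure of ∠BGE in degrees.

1. ∠EBG = 59°  [linear pair at B on ED]
2. ∠BEG = 44°  [G on EP, B on ED]
3. ∠BGE = 77°  [△EGB]

∠BGE = 77°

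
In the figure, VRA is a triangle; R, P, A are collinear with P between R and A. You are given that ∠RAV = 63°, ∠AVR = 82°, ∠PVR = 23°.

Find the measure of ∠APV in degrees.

1. ∠ARV = 35°  [△VRA]
2. ∠PRV = 35°  [P on ray RA]
3. ∠RPV = 122°  [△VRP]
4. ∠APV = 58°  [linear pair at P on RA]

∠APV = 58°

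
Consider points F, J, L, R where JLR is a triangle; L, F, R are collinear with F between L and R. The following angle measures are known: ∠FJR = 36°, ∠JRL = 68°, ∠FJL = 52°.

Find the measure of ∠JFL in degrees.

∠JFL = 104°

1. ∠FRJ = 68°  [F on ray RL]
2. ∠JFR = 76°  [△JFR]
3. ∠JFL = 104°  [linear pair at F on LR]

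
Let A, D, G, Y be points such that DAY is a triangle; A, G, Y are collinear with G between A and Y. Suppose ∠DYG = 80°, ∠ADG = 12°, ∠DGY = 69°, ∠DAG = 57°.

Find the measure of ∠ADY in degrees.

1. ∠AYD = 80°  [G on ray YA]
2. ∠DAY = 57°  [G on ray AY]
3. ∠ADY = 43°  [△DAY]

∠ADY = 43°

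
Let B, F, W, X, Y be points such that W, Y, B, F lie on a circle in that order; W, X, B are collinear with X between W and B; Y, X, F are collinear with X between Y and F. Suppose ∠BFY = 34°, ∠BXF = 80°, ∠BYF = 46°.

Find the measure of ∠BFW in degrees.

1. ∠FBW = 66°  [△BXF]
2. ∠BWF = 46°  [same arc BF]
3. ∠BFW = 68°  [△WBF]

∠BFW = 68°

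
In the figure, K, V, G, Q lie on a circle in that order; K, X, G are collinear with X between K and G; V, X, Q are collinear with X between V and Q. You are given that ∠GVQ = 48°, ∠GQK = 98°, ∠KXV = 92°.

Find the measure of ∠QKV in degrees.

∠QKV = 102°

1. ∠GKQ = 48°  [same arc GQ]
2. ∠KGQ = 34°  [△KGQ]
3. ∠GXQ = 92°  [vertical angles at X]
4. ∠GQV = 54°  [△GXQ]
5. ∠QGV = 78°  [△VGQ]
6. ∠QKV = 102°  [cyclic KVGQ, opposite ∠K+∠G]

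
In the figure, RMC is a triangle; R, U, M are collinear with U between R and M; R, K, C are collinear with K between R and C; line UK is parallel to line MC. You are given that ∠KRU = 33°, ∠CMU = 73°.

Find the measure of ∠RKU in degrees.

1. ∠CRM = 33°  [U on RM, K on RC]
2. ∠CMR = 73°  [U on ray MR]
3. ∠MCR = 74°  [△RMC]
4. ∠RKU = 74°  [UK∥MC, corresponding at K]

∠RKU = 74°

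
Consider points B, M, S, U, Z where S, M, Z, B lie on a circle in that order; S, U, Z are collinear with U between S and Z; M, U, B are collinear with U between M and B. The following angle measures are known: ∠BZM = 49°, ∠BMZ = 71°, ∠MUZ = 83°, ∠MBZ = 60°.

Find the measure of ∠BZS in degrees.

1. ∠BUS = 83°  [vertical angles at U]
2. ∠BUZ = 97°  [linear pair at U on SZ]
3. ∠BZS = 23°  [△ZUB]

∠BZS = 23°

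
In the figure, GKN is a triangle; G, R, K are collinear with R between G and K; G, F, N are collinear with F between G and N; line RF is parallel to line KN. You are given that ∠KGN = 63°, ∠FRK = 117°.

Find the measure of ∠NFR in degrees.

∠NFR = 126°

1. ∠FGR = 63°  [R on GK, F on GN]
2. ∠FRG = 63°  [linear pair at R on GK]
3. ∠GFR = 54°  [△GRF]
4. ∠NFR = 126°  [linear pair at F on GN]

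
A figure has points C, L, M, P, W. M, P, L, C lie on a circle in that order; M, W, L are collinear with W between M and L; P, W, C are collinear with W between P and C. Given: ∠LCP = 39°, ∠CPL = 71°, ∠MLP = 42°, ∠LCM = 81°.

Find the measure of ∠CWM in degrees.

∠CWM = 67°

1. ∠CML = 71°  [same arc LC]
2. ∠MCP = 42°  [same arc MP]
3. ∠CWM = 67°  [△MWC]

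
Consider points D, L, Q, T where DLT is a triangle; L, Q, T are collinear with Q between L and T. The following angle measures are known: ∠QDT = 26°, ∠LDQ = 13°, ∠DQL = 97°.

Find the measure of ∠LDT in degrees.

1. ∠DLQ = 70°  [△DLQ]
2. ∠DQT = 83°  [linear pair at Q on LT]
3. ∠DLT = 70°  [Q on ray LT]
4. ∠DTQ = 71°  [△DQT]
5. ∠DTL = 71°  [Q on ray TL]
6. ∠LDT = 39°  [△DLT]

∠LDT = 39°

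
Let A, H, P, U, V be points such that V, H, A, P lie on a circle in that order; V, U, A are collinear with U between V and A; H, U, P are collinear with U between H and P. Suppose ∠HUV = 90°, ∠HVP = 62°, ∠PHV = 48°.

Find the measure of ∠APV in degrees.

∠APV = 112°

1. ∠AUP = 90°  [vertical angles at U]
2. ∠HPV = 70°  [△VHP]
3. ∠PAV = 48°  [same arc VP]
4. ∠PUV = 90°  [linear pair at U on VA]
5. ∠AVP = 20°  [△VUP]
6. ∠APV = 112°  [△VAP]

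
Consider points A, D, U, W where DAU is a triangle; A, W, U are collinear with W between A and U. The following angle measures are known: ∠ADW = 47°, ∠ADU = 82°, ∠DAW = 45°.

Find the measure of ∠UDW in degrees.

∠UDW = 35°

1. ∠AWD = 88°  [△DAW]
2. ∠DAU = 45°  [W on ray AU]
3. ∠DWU = 92°  [linear pair at W on AU]
4. ∠AUD = 53°  [△DAU]
5. ∠DUW = 53°  [W on ray UA]
6. ∠UDW = 35°  [△DWU]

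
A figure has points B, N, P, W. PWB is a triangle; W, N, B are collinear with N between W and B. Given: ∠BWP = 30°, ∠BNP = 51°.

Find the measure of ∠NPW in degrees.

∠NPW = 21°

1. ∠NWP = 30°  [N on ray WB]
2. ∠PNW = 129°  [linear pair at N on WB]
3. ∠NPW = 21°  [△PWN]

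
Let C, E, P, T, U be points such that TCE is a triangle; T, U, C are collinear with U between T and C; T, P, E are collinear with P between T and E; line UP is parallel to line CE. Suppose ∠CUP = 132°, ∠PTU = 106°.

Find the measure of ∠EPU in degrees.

∠EPU = 154°

1. ∠PUT = 48°  [linear pair at U on TC]
2. ∠TPU = 26°  [△TUP]
3. ∠EPU = 154°  [linear pair at P on TE]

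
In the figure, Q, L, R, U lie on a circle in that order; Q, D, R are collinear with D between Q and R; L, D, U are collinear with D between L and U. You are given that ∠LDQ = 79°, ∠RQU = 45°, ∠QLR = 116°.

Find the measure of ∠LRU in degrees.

∠LRU = 105°

1. ∠RDU = 79°  [vertical angles at D]
2. ∠RLU = 45°  [same arc RU]
3. ∠QUR = 64°  [cyclic QLRU, opposite ∠L+∠U]
4. ∠QRU = 71°  [△QRU]
5. ∠LUR = 30°  [△RDU]
6. ∠LRU = 105°  [△LRU]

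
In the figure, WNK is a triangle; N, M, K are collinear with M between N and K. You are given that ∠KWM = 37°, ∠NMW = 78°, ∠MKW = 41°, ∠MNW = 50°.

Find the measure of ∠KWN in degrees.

∠KWN = 89°

1. ∠NKW = 41°  [M on ray KN]
2. ∠KNW = 50°  [M on ray NK]
3. ∠KWN = 89°  [△WNK]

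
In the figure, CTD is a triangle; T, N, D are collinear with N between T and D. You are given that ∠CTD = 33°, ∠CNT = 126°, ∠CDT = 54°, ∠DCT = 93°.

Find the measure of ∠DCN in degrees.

1. ∠CND = 54°  [linear pair at N on TD]
2. ∠CDN = 54°  [N on ray DT]
3. ∠DCN = 72°  [△CND]

∠DCN = 72°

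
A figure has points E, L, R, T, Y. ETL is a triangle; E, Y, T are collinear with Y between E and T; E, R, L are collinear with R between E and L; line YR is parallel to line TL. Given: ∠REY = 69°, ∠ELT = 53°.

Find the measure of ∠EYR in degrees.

1. ∠LET = 69°  [Y on ET, R on EL]
2. ∠ETL = 58°  [△ETL]
3. ∠EYR = 58°  [YR∥TL, corresponding at Y]

∠EYR = 58°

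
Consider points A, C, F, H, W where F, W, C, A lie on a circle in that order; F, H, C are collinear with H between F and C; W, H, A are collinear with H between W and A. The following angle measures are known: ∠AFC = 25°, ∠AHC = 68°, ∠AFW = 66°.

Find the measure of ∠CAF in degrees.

∠CAF = 84°

1. ∠AWC = 25°  [same arc CA]
2. ∠ACW = 114°  [cyclic FWCA, opposite ∠F+∠C]
3. ∠CAW = 41°  [△WCA]
4. ∠ACF = 71°  [△CHA]
5. ∠CAF = 84°  [△FCA]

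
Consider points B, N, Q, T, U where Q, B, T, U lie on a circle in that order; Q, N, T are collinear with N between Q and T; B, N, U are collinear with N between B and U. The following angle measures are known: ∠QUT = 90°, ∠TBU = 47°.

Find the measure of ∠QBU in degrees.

1. ∠TQU = 47°  [same arc TU]
2. ∠QTU = 43°  [△QTU]
3. ∠QBU = 43°  [same arc QU]

∠QBU = 43°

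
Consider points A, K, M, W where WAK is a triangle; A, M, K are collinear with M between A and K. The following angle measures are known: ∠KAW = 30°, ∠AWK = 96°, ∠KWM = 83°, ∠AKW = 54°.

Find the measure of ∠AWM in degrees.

∠AWM = 13°

1. ∠MAW = 30°  [M on ray AK]
2. ∠MKW = 54°  [M on ray KA]
3. ∠KMW = 43°  [△WMK]
4. ∠AMW = 137°  [linear pair at M on AK]
5. ∠AWM = 13°  [△WAM]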